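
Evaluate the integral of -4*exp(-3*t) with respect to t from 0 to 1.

-4/3 + 4*exp(-3)/3

An antiderivative is F(t) = 4*exp(-3*t)/3.
Then F(1) - F(0) = (4*exp(-3)/3) - (4/3) = -4/3 + 4*exp(-3)/3.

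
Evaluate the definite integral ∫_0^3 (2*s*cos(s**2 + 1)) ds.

-sin(1) + sin(10)

Let u = s**2 + 1, so du = 2*s ds. When s = 0, u = 1; when s = 3, u = 10.
The integral becomes ∫ cos(u) du from 1 to 10, with antiderivative sin(u).
Back in s: F(s) = sin(s**2 + 1).
Then F(3) - F(0) = (sin(10)) - (sin(1)) = -sin(1) + sin(10).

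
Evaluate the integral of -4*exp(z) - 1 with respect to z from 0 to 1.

3 - 4*E

An antiderivative is F(z) = -z - 4*exp(z).
Then F(1) - F(0) = (-4*E - 1) - (-4) = 3 - 4*E.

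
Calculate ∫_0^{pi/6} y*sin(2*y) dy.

Integrate by parts once (u = y, dv = sin(2*y) dy).
An antiderivative is F(y) = -y*cos(2*y)/2 + sin(2*y)/4.
Then F(pi/6) - F(0) = (-pi/24 + sqrt(3)/8) - (0) = -pi/24 + sqrt(3)/8.

-pi/24 + sqrt(3)/8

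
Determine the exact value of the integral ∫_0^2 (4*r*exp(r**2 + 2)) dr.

-2*(1 - exp(4))*exp(2)

Let u = r**2 + 2, so du = 2*r dr. When r = 0, u = 2; when r = 2, u = 6.
The integral becomes 2·∫ exp(u) du from 2 to 6, with antiderivative 2*exp(u).
Back in r: F(r) = 2*exp(r**2 + 2).
Then F(2) - F(0) = (2*exp(6)) - (2*exp(2)) = -2*(1 - exp(4))*exp(2).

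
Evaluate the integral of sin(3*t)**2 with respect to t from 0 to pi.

Use the identity sin^2(3*t) = (1 - cos(6*t))/2.
An antiderivative is F(t) = t/2 - sin(6*t)/12.
Then F(pi) - F(0) = (pi/2) - (0) = pi/2.

pi/2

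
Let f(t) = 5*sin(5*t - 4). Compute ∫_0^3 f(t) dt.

Let u = 5*t - 4, so du = 5 dt. When t = 0, u = -4; when t = 3, u = 11.
The integral becomes ∫ sin(u) du from -4 to 11, with antiderivative -cos(u).
Back in t: F(t) = -cos(5*t - 4).
Then F(3) - F(0) = (-cos(11)) - (-cos(4)) = cos(4) - cos(11).

cos(4) - cos(11)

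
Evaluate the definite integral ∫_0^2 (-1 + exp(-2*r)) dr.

An antiderivative is F(r) = -r - exp(-2*r)/2.
Then F(2) - F(0) = (-2 - exp(-4)/2) - (-1/2) = -3/2 - exp(-4)/2.

-3/2 - exp(-4)/2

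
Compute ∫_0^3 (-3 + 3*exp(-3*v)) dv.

-8 - exp(-9)

An antiderivative is F(v) = -3*v - exp(-3*v).
Then F(3) - F(0) = (-9 - exp(-9)) - (-1) = -8 - exp(-9).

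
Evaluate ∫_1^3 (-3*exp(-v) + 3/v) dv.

-3*exp(-1) + 3*exp(-3) + 3*log(3)

An antiderivative is F(v) = 3*log(v) + 3*exp(-v).
Then F(3) - F(1) = (3*exp(-3) + 3*log(3)) - (3*exp(-1)) = -3*exp(-1) + 3*exp(-3) + 3*log(3).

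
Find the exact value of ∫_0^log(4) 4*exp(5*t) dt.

Let u = exp(t), so du = exp(t) dt. When t = 0, u = 1; when t = log(4), u = 4.
The integral becomes 4·∫ u**4 du from 1 to 4, with antiderivative 4*u**5/5.
Back in t: F(t) = 4*exp(5*t)/5.
Then F(log(4)) - F(0) = (4096/5) - (4/5) = 4092/5.

4092/5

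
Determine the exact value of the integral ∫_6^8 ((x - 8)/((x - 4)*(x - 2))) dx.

log(27/32)

Factor the denominator: x**2 - 6*x + 8 = (x - 2)(x - 4).
Partial fractions: (x - 8)/((x - 4)*(x - 2)) = 3/(x - 2) - 2/(x - 4).
An antiderivative is F(x) = -2*log(x - 4) + 3*log(x - 2).
Then F(8) - F(6) = (log(27/2)) - (log(16)) = log(27/32).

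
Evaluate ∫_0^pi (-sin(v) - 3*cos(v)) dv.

-2

An antiderivative is F(v) = -3*sin(v) + cos(v).
Then F(pi) - F(0) = (-1) - (1) = -2.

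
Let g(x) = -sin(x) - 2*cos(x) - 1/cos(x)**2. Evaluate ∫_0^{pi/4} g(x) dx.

-2 - sqrt(2)/2

An antiderivative is F(x) = -2*sin(x) + cos(x) - tan(x).
Then F(pi/4) - F(0) = (-1 - sqrt(2)/2) - (1) = -2 - sqrt(2)/2.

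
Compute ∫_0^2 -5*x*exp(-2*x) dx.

Integrate by parts once (u = x, dv = -5*exp(-2*x) dx).
An antiderivative is F(x) = (10*x + 5)*exp(-2*x)/4.
Then F(2) - F(0) = (25*exp(-4)/4) - (5/4) = -5/4 + 25*exp(-4)/4.

-5/4 + 25*exp(-4)/4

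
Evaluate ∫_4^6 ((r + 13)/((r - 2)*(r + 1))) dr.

Factor the denominator: r**2 - r - 2 = (r + 1)(r - 2).
Partial fractions: (r + 13)/((r - 2)*(r + 1)) = -4/(r + 1) + 5/(r - 2).
An antiderivative is F(r) = 5*log(r - 2) - 4*log(r + 1).
Then F(6) - F(4) = (-4*log(7) + 10*log(2)) - (-4*log(5) + 5*log(2)) = -4*log(7) + 5*log(2) + 4*log(5).

-4*log(7) + 5*log(2) + 4*log(5)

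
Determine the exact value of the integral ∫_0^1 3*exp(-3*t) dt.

An antiderivative is F(t) = -exp(-3*t).
Then F(1) - F(0) = (-exp(-3)) - (-1) = 1 - exp(-3).

1 - exp(-3)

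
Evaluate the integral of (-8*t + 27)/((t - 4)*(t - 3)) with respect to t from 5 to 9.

-5*log(5) - 3*log(3)

Factor the denominator: t**2 - 7*t + 12 = (t - 3)(t - 4).
Partial fractions: (-8*t + 27)/((t - 4)*(t - 3)) = -3/(t - 3) - 5/(t - 4).
An antiderivative is F(t) = -5*log(t - 4) - 3*log(t - 3).
Then F(9) - F(5) = (-5*log(5) - 3*log(3) - 3*log(2)) - (-log(8)) = -5*log(5) - 3*log(3).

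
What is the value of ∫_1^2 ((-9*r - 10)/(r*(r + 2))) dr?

-13*log(2) + 4*log(3)

Factor the denominator: r**2 + 2*r = (r + 2)r.
Partial fractions: (-9*r - 10)/(r*(r + 2)) = -4/(r + 2) - 5/r.
An antiderivative is F(r) = -5*log(r) - 4*log(r + 2).
Then F(2) - F(1) = (-13*log(2)) - (-log(81)) = -13*log(2) + 4*log(3).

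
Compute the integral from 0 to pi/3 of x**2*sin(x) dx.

-1 - pi**2/18 + sqrt(3)*pi/3

Integrate by parts twice (u = x^2, dv = sin(x) dx).
An antiderivative is F(x) = -x**2*cos(x) + 2*x*sin(x) + 2*cos(x).
Then F(pi/3) - F(0) = (-pi**2/18 + 1 + sqrt(3)*pi/3) - (2) = -1 - pi**2/18 + sqrt(3)*pi/3.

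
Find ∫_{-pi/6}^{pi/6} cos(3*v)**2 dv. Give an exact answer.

Use the identity cos^2(3*v) = (1 + cos(6*v))/2.
An antiderivative is F(v) = v/2 + sin(6*v)/12.
Then F(pi/6) - F(-pi/6) = (pi/12) - (-pi/12) = pi/6.

pi/6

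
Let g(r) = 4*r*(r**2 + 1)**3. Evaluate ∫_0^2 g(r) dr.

312

Let u = r**2 + 1, so du = 2*r dr. When r = 0, u = 1; when r = 2, u = 5.
The integral becomes 2·∫ u**3 du from 1 to 5, with antiderivative u**4/2.
Back in r: F(r) = (r**2 + 1)**4/2.
Then F(2) - F(0) = (625/2) - (1/2) = 312.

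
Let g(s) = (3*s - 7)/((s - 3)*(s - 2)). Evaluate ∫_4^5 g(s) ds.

log(6)

Factor the denominator: s**2 - 5*s + 6 = (s - 2)(s - 3).
Partial fractions: (3*s - 7)/((s - 3)*(s - 2)) = 1/(s - 2) + 2/(s - 3).
An antiderivative is F(s) = 2*log(s - 3) + log(s - 2).
Then F(5) - F(4) = (log(12)) - (log(2)) = log(6).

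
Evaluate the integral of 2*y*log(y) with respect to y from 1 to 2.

-3/2 + log(16)

Integrate by parts once (u = ln y, dv = 2*y dy).
An antiderivative is F(y) = y**2*(2*log(y) - 1)/2.
Then F(2) - F(1) = (-2 + log(16)) - (-1/2) = -3/2 + log(16).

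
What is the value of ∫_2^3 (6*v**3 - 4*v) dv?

By the power rule, an antiderivative is F(v) = 3*v**4/2 - 2*v**2.
Then F(3) - F(2) = (207/2) - (16) = 175/2.

175/2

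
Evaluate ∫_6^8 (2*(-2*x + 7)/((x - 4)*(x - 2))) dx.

log(4/27)

Factor the denominator: x**2 - 6*x + 8 = (x - 2)(x - 4).
Partial fractions: 2*(-2*x + 7)/((x - 4)*(x - 2)) = -3/(x - 2) - 1/(x - 4).
An antiderivative is F(x) = -log(x - 4) - 3*log(x - 2).
Then F(8) - F(6) = (-5*log(2) - 3*log(3)) - (-7*log(2)) = log(4/27).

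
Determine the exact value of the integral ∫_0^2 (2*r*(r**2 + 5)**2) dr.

604/3

Let u = r**2 + 5, so du = 2*r dr. When r = 0, u = 5; when r = 2, u = 9.
The integral becomes ∫ u**2 du from 5 to 9, with antiderivative u**3/3.
Back in r: F(r) = (r**2 + 5)**3/3.
Then F(2) - F(0) = (243) - (125/3) = 604/3.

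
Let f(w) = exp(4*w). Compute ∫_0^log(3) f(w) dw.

20

Let u = exp(w), so du = exp(w) dw. When w = 0, u = 1; when w = log(3), u = 3.
The integral becomes ∫ u**3 du from 1 to 3, with antiderivative u**4/4.
Back in w: F(w) = exp(4*w)/4.
Then F(log(3)) - F(0) = (81/4) - (1/4) = 20.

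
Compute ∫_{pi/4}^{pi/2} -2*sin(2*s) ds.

An antiderivative is F(s) = cos(2*s).
Then F(pi/2) - F(pi/4) = (-1) - (0) = -1.

-1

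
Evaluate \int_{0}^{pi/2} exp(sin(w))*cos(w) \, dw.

Let u = sin(w), so du = cos(w) dw. When w = 0, u = 0; when w = pi/2, u = 1.
The integral becomes ∫ exp(u) du from 0 to 1, with antiderivative exp(u).
Back in w: F(w) = exp(sin(w)).
Then F(pi/2) - F(0) = (E) - (1) = -1 + E.

-1 + E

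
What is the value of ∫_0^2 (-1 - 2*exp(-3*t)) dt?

-8/3 + 2*exp(-6)/3

An antiderivative is F(t) = -t + 2*exp(-3*t)/3.
Then F(2) - F(0) = (-2 + 2*exp(-6)/3) - (2/3) = -8/3 + 2*exp(-6)/3.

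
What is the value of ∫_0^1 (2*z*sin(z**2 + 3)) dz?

Let u = z**2 + 3, so du = 2*z dz. When z = 0, u = 3; when z = 1, u = 4.
The integral becomes ∫ sin(u) du from 3 to 4, with antiderivative -cos(u).
Back in z: F(z) = -cos(z**2 + 3).
Then F(1) - F(0) = (-cos(4)) - (-cos(3)) = cos(3) - cos(4).

cos(3) - cos(4)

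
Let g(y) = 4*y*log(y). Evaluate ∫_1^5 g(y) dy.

Integrate by parts once (u = ln y, dv = 4*y dy).
An antiderivative is F(y) = y**2*(2*log(y) - 1).
Then F(5) - F(1) = (-25 + 50*log(5)) - (-1) = -24 + 50*log(5).

-24 + 50*log(5)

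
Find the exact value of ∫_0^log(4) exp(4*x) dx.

Let u = exp(x), so du = exp(x) dx. When x = 0, u = 1; when x = log(4), u = 4.
The integral becomes ∫ u**3 du from 1 to 4, with antiderivative u**4/4.
Back in x: F(x) = exp(4*x)/4.
Then F(log(4)) - F(0) = (64) - (1/4) = 255/4.

255/4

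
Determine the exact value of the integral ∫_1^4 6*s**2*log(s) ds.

-42 + 256*log(2)

Integrate by parts once (u = ln s, dv = 6*s**2 ds).
An antiderivative is F(s) = 2*s**3*(3*log(s) - 1)/3.
Then F(4) - F(1) = (-128/3 + 256*log(2)) - (-2/3) = -42 + 256*log(2).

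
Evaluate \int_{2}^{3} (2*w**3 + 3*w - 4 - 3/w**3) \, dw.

By the power rule, an antiderivative is F(w) = w**4/2 + 3*w**2/2 - 4*w + 3/(2*w**2).
Then F(3) - F(2) = (253/6) - (51/8) = 859/24.

859/24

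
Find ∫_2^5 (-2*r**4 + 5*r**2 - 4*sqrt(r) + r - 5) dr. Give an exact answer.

By the power rule, an antiderivative is F(r) = -2*r**5/5 - 8*r**(3/2)/3 + 5*r**3/3 + r**2/2 - 5*r.
Then F(5) - F(2) = (-6325/6 - 40*sqrt(5)/3) - (-16*sqrt(2)/3 - 112/15) = -10467/10 - 40*sqrt(5)/3 + 16*sqrt(2)/3.

-10467/10 - 40*sqrt(5)/3 + 16*sqrt(2)/3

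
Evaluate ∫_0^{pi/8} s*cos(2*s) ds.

Integrate by parts once (u = s, dv = cos(2*s) ds).
An antiderivative is F(s) = s*sin(2*s)/2 + cos(2*s)/4.
Then F(pi/8) - F(0) = (sqrt(2)*(pi + 4)/32) - (1/4) = -1/4 + sqrt(2)*pi/32 + sqrt(2)/8.

-1/4 + sqrt(2)*pi/32 + sqrt(2)/8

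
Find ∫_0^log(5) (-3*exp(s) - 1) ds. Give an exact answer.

An antiderivative is F(s) = -s - 3*exp(s).
Then F(log(5)) - F(0) = (-15 - log(5)) - (-3) = -12 - log(5).

-12 - log(5)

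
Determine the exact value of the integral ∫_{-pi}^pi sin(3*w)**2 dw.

Use the identity sin^2(3*w) = (1 - cos(6*w))/2.
An antiderivative is F(w) = w/2 - sin(6*w)/12.
Then F(pi) - F(-pi) = (pi/2) - (-pi/2) = pi.

pi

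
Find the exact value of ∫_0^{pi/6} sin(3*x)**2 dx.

pi/12

Use the identity sin^2(3*x) = (1 - cos(6*x))/2.
An antiderivative is F(x) = x/2 - sin(6*x)/12.
Then F(pi/6) - F(0) = (pi/12) - (0) = pi/12.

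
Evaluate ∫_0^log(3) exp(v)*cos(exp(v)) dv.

-sin(1) + sin(3)

Let u = exp(v), so du = exp(v) dv. When v = 0, u = 1; when v = log(3), u = 3.
The integral becomes ∫ cos(u) du from 1 to 3, with antiderivative sin(u).
Back in v: F(v) = sin(exp(v)).
Then F(log(3)) - F(0) = (sin(3)) - (sin(1)) = -sin(1) + sin(3).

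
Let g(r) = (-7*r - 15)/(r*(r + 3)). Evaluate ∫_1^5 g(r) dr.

Factor the denominator: r**2 + 3*r = (r + 3)r.
Partial fractions: (-7*r - 15)/(r*(r + 3)) = -2/(r + 3) - 5/r.
An antiderivative is F(r) = -5*log(r) - 2*log(r + 3).
Then F(5) - F(1) = (-5*log(5) - 6*log(2)) - (-log(16)) = -5*log(5) - 2*log(2).

-5*log(5) - 2*log(2)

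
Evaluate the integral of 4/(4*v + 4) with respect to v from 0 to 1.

An antiderivative is F(v) = log(4*v + 4).
Then F(1) - F(0) = (log(8)) - (log(4)) = log(2).

log(2)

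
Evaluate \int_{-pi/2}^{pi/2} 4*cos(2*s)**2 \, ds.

Use the identity cos^2(2*s) = (1 + cos(4*s))/2.
An antiderivative is F(s) = 2*s + sin(4*s)/2.
Then F(pi/2) - F(-pi/2) = (pi) - (-pi) = 2*pi.

2*pi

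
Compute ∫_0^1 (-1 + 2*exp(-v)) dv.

1 - 2*exp(-1)

An antiderivative is F(v) = -v - 2*exp(-v).
Then F(1) - F(0) = (-1 - 2*exp(-1)) - (-2) = 1 - 2*exp(-1).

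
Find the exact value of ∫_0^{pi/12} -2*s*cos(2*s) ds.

Integrate by parts once (u = s, dv = -2*cos(2*s) ds).
An antiderivative is F(s) = -s*sin(2*s) - cos(2*s)/2.
Then F(pi/12) - F(0) = (-sqrt(3)/4 - pi/24) - (-1/2) = -sqrt(3)/4 - pi/24 + 1/2.

-sqrt(3)/4 - pi/24 + 1/2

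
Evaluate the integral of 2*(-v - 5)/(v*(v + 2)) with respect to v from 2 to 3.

-5*log(3) - log(2) + 3*log(5)

Factor the denominator: v**2 + 2*v = (v + 2)v.
Partial fractions: 2*(-v - 5)/(v*(v + 2)) = 3/(v + 2) - 5/v.
An antiderivative is F(v) = -5*log(v) + 3*log(v + 2).
Then F(3) - F(2) = (-5*log(3) + 3*log(5)) - (log(2)) = -5*log(3) - log(2) + 3*log(5).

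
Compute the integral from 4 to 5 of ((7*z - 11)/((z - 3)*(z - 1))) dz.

Factor the denominator: z**2 - 4*z + 3 = (z - 1)(z - 3).
Partial fractions: (7*z - 11)/((z - 3)*(z - 1)) = 2/(z - 1) + 5/(z - 3).
An antiderivative is F(z) = 5*log(z - 3) + 2*log(z - 1).
Then F(5) - F(4) = (9*log(2)) - (log(9)) = -2*log(3) + 9*log(2).

-2*log(3) + 9*log(2)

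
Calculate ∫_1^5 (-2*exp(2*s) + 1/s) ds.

An antiderivative is F(s) = -exp(2*s) + log(s).
Then F(5) - F(1) = (-exp(10) + log(5)) - (-exp(2)) = -exp(10) + log(5) + exp(2).

-exp(10) + log(5) + exp(2)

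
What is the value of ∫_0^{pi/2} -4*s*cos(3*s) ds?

4/9 + 2*pi/3

Integrate by parts once (u = s, dv = -4*cos(3*s) ds).
An antiderivative is F(s) = -4*s*sin(3*s)/3 - 4*cos(3*s)/9.
Then F(pi/2) - F(0) = (2*pi/3) - (-4/9) = 4/9 + 2*pi/3.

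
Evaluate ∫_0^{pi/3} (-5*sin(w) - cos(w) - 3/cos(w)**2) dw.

-7*sqrt(3)/2 - 5/2

An antiderivative is F(w) = -sin(w) + 5*cos(w) - 3*tan(w).
Then F(pi/3) - F(0) = (5/2 - 7*sqrt(3)/2) - (5) = -7*sqrt(3)/2 - 5/2.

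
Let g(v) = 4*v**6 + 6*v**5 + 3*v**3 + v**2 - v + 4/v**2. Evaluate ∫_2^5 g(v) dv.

By the power rule, an antiderivative is F(v) = 4*v**7/7 + v**6 + 3*v**4/4 + v**3/3 - v**2/2 - 4/v.
Then F(5) - F(2) = (25521289/420) - (3104/21) = 8486403/140.

8486403/140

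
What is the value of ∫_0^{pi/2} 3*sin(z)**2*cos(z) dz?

Let u = sin(z), so du = cos(z) dz. When z = 0, u = 0; when z = pi/2, u = 1.
The integral becomes 3·∫ u**2 du from 0 to 1, with antiderivative u**3.
Back in z: F(z) = sin(z)**3.
Then F(pi/2) - F(0) = (1) - (0) = 1.

1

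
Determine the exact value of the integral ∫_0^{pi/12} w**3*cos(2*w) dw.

Integrate by parts 3 times (u = w^3, dv = cos(2*w) dw).
An antiderivative is F(w) = w**3*sin(2*w)/2 + 3*w**2*cos(2*w)/4 - 3*w*sin(2*w)/4 - 3*cos(2*w)/8.
Then F(pi/12) - F(0) = (-3*sqrt(3)/16 - pi/32 + pi**3/6912 + sqrt(3)*pi**2/384) - (-3/8) = -3*sqrt(3)/16 - pi/32 + pi**3/6912 + sqrt(3)*pi**2/384 + 3/8.

-3*sqrt(3)/16 - pi/32 + pi**3/6912 + sqrt(3)*pi**2/384 + 3/8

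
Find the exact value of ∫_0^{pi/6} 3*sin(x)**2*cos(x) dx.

1/8

Let u = sin(x), so du = cos(x) dx. When x = 0, u = 0; when x = pi/6, u = 1/2.
The integral becomes 3·∫ u**2 du from 0 to 1/2, with antiderivative u**3.
Back in x: F(x) = sin(x)**3.
Then F(pi/6) - F(0) = (1/8) - (0) = 1/8.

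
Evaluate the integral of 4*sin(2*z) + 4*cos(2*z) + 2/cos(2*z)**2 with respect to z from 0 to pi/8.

An antiderivative is F(z) = 2*sin(2*z) - 2*cos(2*z) + tan(2*z).
Then F(pi/8) - F(0) = (1) - (-2) = 3.

3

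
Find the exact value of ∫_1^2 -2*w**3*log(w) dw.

Integrate by parts once (u = ln w, dv = -2*w**3 dw).
An antiderivative is F(w) = -w**4*(4*log(w) - 1)/8.
Then F(2) - F(1) = (2 - 8*log(2)) - (1/8) = 15/8 - 8*log(2).

15/8 - 8*log(2)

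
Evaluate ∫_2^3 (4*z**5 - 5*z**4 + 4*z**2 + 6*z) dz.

By the power rule, an antiderivative is F(z) = 2*z**6/3 - z**5 + 4*z**3/3 + 3*z**2.
Then F(3) - F(2) = (306) - (100/3) = 818/3.

818/3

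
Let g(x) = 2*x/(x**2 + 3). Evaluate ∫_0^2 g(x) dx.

log(7/3)

Let u = x**2 + 3, so du = 2*x dx. When x = 0, u = 3; when x = 2, u = 7.
The integral becomes ∫ 1/u du from 3 to 7, with antiderivative log(u).
Back in x: F(x) = log(x**2 + 3).
Then F(2) - F(0) = (log(7)) - (log(3)) = log(7/3).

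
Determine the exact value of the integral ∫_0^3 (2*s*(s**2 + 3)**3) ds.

Let u = s**2 + 3, so du = 2*s ds. When s = 0, u = 3; when s = 3, u = 12.
The integral becomes ∫ u**3 du from 3 to 12, with antiderivative u**4/4.
Back in s: F(s) = (s**2 + 3)**4/4.
Then F(3) - F(0) = (5184) - (81/4) = 20655/4.

20655/4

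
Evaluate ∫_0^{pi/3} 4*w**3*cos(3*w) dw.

16/27 - 4*pi**2/27

Integrate by parts 3 times (u = w^3, dv = 4*cos(3*w) dw).
An antiderivative is F(w) = 4*w**3*sin(3*w)/3 + 4*w**2*cos(3*w)/3 - 8*w*sin(3*w)/9 - 8*cos(3*w)/27.
Then F(pi/3) - F(0) = (8/27 - 4*pi**2/27) - (-8/27) = 16/27 - 4*pi**2/27.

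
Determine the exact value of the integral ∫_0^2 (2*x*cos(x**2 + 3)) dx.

Let u = x**2 + 3, so du = 2*x dx. When x = 0, u = 3; when x = 2, u = 7.
The integral becomes ∫ cos(u) du from 3 to 7, with antiderivative sin(u).
Back in x: F(x) = sin(x**2 + 3).
Then F(2) - F(0) = (sin(7)) - (sin(3)) = -sin(3) + sin(7).

-sin(3) + sin(7)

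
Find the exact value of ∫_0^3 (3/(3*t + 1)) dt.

An antiderivative is F(t) = log(3*t + 1).
Then F(3) - F(0) = (log(10)) - (0) = log(10).

log(10)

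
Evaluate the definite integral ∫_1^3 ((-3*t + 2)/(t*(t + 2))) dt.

-4*log(5) + 5*log(3)

Factor the denominator: t**2 + 2*t = (t + 2)t.
Partial fractions: (-3*t + 2)/(t*(t + 2)) = -4/(t + 2) + 1/t.
An antiderivative is F(t) = log(t) - 4*log(t + 2).
Then F(3) - F(1) = (-4*log(5) + log(3)) - (-log(81)) = -4*log(5) + 5*log(3).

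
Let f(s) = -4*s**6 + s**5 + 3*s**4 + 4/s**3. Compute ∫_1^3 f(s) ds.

-308962/315

By the power rule, an antiderivative is F(s) = -4*s**7/7 + s**6/6 + 3*s**5/5 - 2/s**2.
Then F(3) - F(1) = (-619061/630) - (-379/210) = -308962/315.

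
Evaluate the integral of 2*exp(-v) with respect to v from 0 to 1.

An antiderivative is F(v) = -2*exp(-v).
Then F(1) - F(0) = (-2*exp(-1)) - (-2) = 2 - 2*exp(-1).

2 - 2*exp(-1)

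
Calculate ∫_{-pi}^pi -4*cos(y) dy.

0

An antiderivative is F(y) = -4*sin(y).
Then F(pi) - F(-pi) = (0) - (0) = 0.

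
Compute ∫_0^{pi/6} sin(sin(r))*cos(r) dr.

Let u = sin(r), so du = cos(r) dr. When r = 0, u = 0; when r = pi/6, u = 1/2.
The integral becomes ∫ sin(u) du from 0 to 1/2, with antiderivative -cos(u).
Back in r: F(r) = -cos(sin(r)).
Then F(pi/6) - F(0) = (-cos(1/2)) - (-1) = 1 - cos(1/2).

1 - cos(1/2)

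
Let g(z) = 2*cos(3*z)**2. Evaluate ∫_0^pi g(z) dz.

pi

Use the identity cos^2(3*z) = (1 + cos(6*z))/2.
An antiderivative is F(z) = z + sin(6*z)/6.
Then F(pi) - F(0) = (pi) - (0) = pi.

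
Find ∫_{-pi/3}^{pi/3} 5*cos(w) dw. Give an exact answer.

An antiderivative is F(w) = 5*sin(w).
Then F(pi/3) - F(-pi/3) = (5*sqrt(3)/2) - (-5*sqrt(3)/2) = 5*sqrt(3).

5*sqrt(3)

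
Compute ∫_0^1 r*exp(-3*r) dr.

(-4 + exp(3))*exp(-3)/9

Integrate by parts once (u = r, dv = exp(-3*r) dr).
An antiderivative is F(r) = (-3*r - 1)*exp(-3*r)/9.
Then F(1) - F(0) = (-4*exp(-3)/9) - (-1/9) = (-4 + exp(3))*exp(-3)/9.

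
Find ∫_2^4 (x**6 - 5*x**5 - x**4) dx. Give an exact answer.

By the power rule, an antiderivative is F(x) = x**7/7 - 5*x**6/6 - x**5/5.
Then F(4) - F(2) = (-134144/105) - (-4352/105) = -43264/35.

-43264/35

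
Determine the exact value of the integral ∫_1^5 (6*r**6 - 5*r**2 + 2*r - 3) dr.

By the power rule, an antiderivative is F(r) = 6*r**7/7 - 5*r**3/3 + r**2 - 3*r.
Then F(5) - F(1) = (1402085/21) - (-59/21) = 1402144/21.

1402144/21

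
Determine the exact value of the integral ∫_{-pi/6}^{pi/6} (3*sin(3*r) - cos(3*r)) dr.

An antiderivative is F(r) = -sin(3*r)/3 - cos(3*r).
Then F(pi/6) - F(-pi/6) = (-1/3) - (1/3) = -2/3.

-2/3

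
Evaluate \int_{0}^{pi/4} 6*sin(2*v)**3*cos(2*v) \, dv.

3/4

Let u = sin(2*v), so du = 2*cos(2*v) dv. When v = 0, u = 0; when v = pi/4, u = 1.
The integral becomes 3·∫ u**3 du from 0 to 1, with antiderivative 3*u**4/4.
Back in v: F(v) = 3*sin(2*v)**4/4.
Then F(pi/4) - F(0) = (3/4) - (0) = 3/4.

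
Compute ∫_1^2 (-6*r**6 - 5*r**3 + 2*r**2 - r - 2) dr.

-10621/84

By the power rule, an antiderivative is F(r) = -6*r**7/7 - 5*r**4/4 + 2*r**3/3 - r**2/2 - 2*r.
Then F(2) - F(1) = (-2738/21) - (-331/84) = -10621/84.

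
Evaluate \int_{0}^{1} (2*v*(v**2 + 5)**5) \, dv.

31031/6

Let u = v**2 + 5, so du = 2*v dv. When v = 0, u = 5; when v = 1, u = 6.
The integral becomes ∫ u**5 du from 5 to 6, with antiderivative u**6/6.
Back in v: F(v) = (v**2 + 5)**6/6.
Then F(1) - F(0) = (7776) - (15625/6) = 31031/6.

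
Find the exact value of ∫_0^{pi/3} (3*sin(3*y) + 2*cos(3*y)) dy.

An antiderivative is F(y) = 2*sin(3*y)/3 - cos(3*y).
Then F(pi/3) - F(0) = (1) - (-1) = 2.

2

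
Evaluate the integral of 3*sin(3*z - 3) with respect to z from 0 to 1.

-1 + cos(3)

Let u = 3*z - 3, so du = 3 dz. When z = 0, u = -3; when z = 1, u = 0.
The integral becomes ∫ sin(u) du from -3 to 0, with antiderivative -cos(u).
Back in z: F(z) = -cos(3*z - 3).
Then F(1) - F(0) = (-1) - (-cos(3)) = -1 + cos(3).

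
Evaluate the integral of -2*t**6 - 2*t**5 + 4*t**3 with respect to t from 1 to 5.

-188336/7

By the power rule, an antiderivative is F(t) = -2*t**7/7 - t**6/3 + t**4.
Then F(5) - F(1) = (-565000/21) - (8/21) = -188336/7.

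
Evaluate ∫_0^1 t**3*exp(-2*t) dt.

Integrate by parts 3 times (u = t^3, dv = exp(-2*t) dt).
An antiderivative is F(t) = (-4*t**3 - 6*t**2 - 6*t - 3)*exp(-2*t)/8.
Then F(1) - F(0) = (-19*exp(-2)/8) - (-3/8) = 3/8 - 19*exp(-2)/8.

3/8 - 19*exp(-2)/8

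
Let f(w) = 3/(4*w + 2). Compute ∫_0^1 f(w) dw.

An antiderivative is F(w) = 3*log(4*w + 2)/4.
Then F(1) - F(0) = (3*log(6)/4) - (3*log(2)/4) = 3*log(3)/4.

3*log(3)/4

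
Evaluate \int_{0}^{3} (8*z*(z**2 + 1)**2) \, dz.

Let u = z**2 + 1, so du = 2*z dz. When z = 0, u = 1; when z = 3, u = 10.
The integral becomes 4·∫ u**2 du from 1 to 10, with antiderivative 4*u**3/3.
Back in z: F(z) = 4*(z**2 + 1)**3/3.
Then F(3) - F(0) = (4000/3) - (4/3) = 1332.

1332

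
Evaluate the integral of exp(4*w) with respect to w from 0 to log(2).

15/4

Let u = exp(w), so du = exp(w) dw. When w = 0, u = 1; when w = log(2), u = 2.
The integral becomes ∫ u**3 du from 1 to 2, with antiderivative u**4/4.
Back in w: F(w) = exp(4*w)/4.
Then F(log(2)) - F(0) = (4) - (1/4) = 15/4.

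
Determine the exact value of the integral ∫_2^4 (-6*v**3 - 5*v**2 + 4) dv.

By the power rule, an antiderivative is F(v) = -3*v**4/2 - 5*v**3/3 + 4*v.
Then F(4) - F(2) = (-1424/3) - (-88/3) = -1336/3.

-1336/3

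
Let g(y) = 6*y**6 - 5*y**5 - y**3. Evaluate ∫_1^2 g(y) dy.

By the power rule, an antiderivative is F(y) = 6*y**7/7 - 5*y**6/6 - y**4/4.
Then F(2) - F(1) = (1100/21) - (-19/84) = 1473/28.

1473/28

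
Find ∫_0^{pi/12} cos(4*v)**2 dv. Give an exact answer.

sqrt(3)/32 + pi/24

Use the identity cos^2(4*v) = (1 + cos(8*v))/2.
An antiderivative is F(v) = v/2 + sin(8*v)/16.
Then F(pi/12) - F(0) = (sqrt(3)/32 + pi/24) - (0) = sqrt(3)/32 + pi/24.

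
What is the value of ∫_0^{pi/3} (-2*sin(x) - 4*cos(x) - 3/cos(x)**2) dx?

-5*sqrt(3) - 1

An antiderivative is F(x) = -4*sin(x) + 2*cos(x) - 3*tan(x).
Then F(pi/3) - F(0) = (1 - 5*sqrt(3)) - (2) = -5*sqrt(3) - 1.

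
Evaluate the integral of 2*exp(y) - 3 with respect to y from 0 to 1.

An antiderivative is F(y) = -3*y + 2*exp(y).
Then F(1) - F(0) = (-3 + 2*E) - (2) = -5 + 2*E.

-5 + 2*E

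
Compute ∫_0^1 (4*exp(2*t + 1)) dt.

-2*exp(1)*(1 - exp(2))

Let u = 2*t + 1, so du = 2 dt. When t = 0, u = 1; when t = 1, u = 3.
The integral becomes 2·∫ exp(u) du from 1 to 3, with antiderivative 2*exp(u).
Back in t: F(t) = 2*exp(2*t + 1).
Then F(1) - F(0) = (2*exp(3)) - (2*exp(1)) = -2*exp(1)*(1 - exp(2)).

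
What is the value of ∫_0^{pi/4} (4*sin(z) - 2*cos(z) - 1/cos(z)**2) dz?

An antiderivative is F(z) = -2*sin(z) - 4*cos(z) - tan(z).
Then F(pi/4) - F(0) = (-3*sqrt(2) - 1) - (-4) = 3 - 3*sqrt(2).

3 - 3*sqrt(2)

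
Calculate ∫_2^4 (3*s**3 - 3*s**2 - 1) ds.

122

By the power rule, an antiderivative is F(s) = 3*s**4/4 - s**3 - s.
Then F(4) - F(2) = (124) - (2) = 122.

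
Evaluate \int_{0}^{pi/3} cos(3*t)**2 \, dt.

Use the identity cos^2(3*t) = (1 + cos(6*t))/2.
An antiderivative is F(t) = t/2 + sin(6*t)/12.
Then F(pi/3) - F(0) = (pi/6) - (0) = pi/6.

pi/6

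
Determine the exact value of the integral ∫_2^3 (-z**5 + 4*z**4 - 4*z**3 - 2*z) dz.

-361/30

By the power rule, an antiderivative is F(z) = -z**6/6 + 4*z**5/5 - z**4 - z**2.
Then F(3) - F(2) = (-171/10) - (-76/15) = -361/30.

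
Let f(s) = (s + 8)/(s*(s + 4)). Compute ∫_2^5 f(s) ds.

log(25/6)

Factor the denominator: s**2 + 4*s = (s + 4)s.
Partial fractions: (s + 8)/(s*(s + 4)) = -1/(s + 4) + 2/s.
An antiderivative is F(s) = 2*log(s) - log(s + 4).
Then F(5) - F(2) = (log(25/9)) - (log(2/3)) = log(25/6).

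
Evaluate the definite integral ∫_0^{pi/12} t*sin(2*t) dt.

-sqrt(3)*pi/48 + 1/8

Integrate by parts once (u = t, dv = sin(2*t) dt).
An antiderivative is F(t) = -t*cos(2*t)/2 + sin(2*t)/4.
Then F(pi/12) - F(0) = (-sqrt(3)*pi/48 + 1/8) - (0) = -sqrt(3)*pi/48 + 1/8.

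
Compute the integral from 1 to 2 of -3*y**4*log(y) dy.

93/25 - 96*log(2)/5

Integrate by parts once (u = ln y, dv = -3*y**4 dy).
An antiderivative is F(y) = -3*y**5*(5*log(y) - 1)/25.
Then F(2) - F(1) = (96/25 - 96*log(2)/5) - (3/25) = 93/25 - 96*log(2)/5.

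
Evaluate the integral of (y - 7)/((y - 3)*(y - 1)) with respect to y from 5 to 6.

-4*log(2) - 2*log(3) + 3*log(5)

Factor the denominator: y**2 - 4*y + 3 = (y - 1)(y - 3).
Partial fractions: (y - 7)/((y - 3)*(y - 1)) = 3/(y - 1) - 2/(y - 3).
An antiderivative is F(y) = -2*log(y - 3) + 3*log(y - 1).
Then F(6) - F(5) = (-2*log(3) + 3*log(5)) - (log(16)) = -4*log(2) - 2*log(3) + 3*log(5).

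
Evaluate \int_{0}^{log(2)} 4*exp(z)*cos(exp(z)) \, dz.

Let u = exp(z), so du = exp(z) dz. When z = 0, u = 1; when z = log(2), u = 2.
The integral becomes 4·∫ cos(u) du from 1 to 2, with antiderivative 4*sin(u).
Back in z: F(z) = 4*sin(exp(z)).
Then F(log(2)) - F(0) = (4*sin(2)) - (4*sin(1)) = -4*sin(1) + 4*sin(2).

-4*sin(1) + 4*sin(2)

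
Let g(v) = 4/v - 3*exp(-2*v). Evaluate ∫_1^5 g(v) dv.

An antiderivative is F(v) = 4*log(v) + 3*exp(-2*v)/2.
Then F(5) - F(1) = (3*exp(-10)/2 + 4*log(5)) - (3*exp(-2)/2) = -3*exp(-2)/2 + 3*exp(-10)/2 + 4*log(5).

-3*exp(-2)/2 + 3*exp(-10)/2 + 4*log(5)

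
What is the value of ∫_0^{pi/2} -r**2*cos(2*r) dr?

pi/4

Integrate by parts twice (u = r^2, dv = -cos(2*r) dr).
An antiderivative is F(r) = -r**2*sin(2*r)/2 - r*cos(2*r)/2 + sin(2*r)/4.
Then F(pi/2) - F(0) = (pi/4) - (0) = pi/4.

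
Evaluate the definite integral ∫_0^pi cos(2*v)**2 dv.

pi/2

Use the identity cos^2(2*v) = (1 + cos(4*v))/2.
An antiderivative is F(v) = v/2 + sin(4*v)/8.
Then F(pi) - F(0) = (pi/2) - (0) = pi/2.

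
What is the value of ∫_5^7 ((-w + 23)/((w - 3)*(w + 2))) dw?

-10*log(3) + 4*log(2) + 5*log(7)

Factor the denominator: w**2 - w - 6 = (w + 2)(w - 3).
Partial fractions: (-w + 23)/((w - 3)*(w + 2)) = -5/(w + 2) + 4/(w - 3).
An antiderivative is F(w) = 4*log(w - 3) - 5*log(w + 2).
Then F(7) - F(5) = (-10*log(3) + 8*log(2)) - (-5*log(7) + 4*log(2)) = -10*log(3) + 4*log(2) + 5*log(7).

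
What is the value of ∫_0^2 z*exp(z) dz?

Integrate by parts once (u = z, dv = exp(z) dz).
An antiderivative is F(z) = (z - 1)*exp(z).
Then F(2) - F(0) = (exp(2)) - (-1) = 1 + exp(2).

1 + exp(2)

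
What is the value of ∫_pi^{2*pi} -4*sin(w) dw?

An antiderivative is F(w) = 4*cos(w).
Then F(2*pi) - F(pi) = (4) - (-4) = 8.

8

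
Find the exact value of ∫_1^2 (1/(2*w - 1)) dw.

An antiderivative is F(w) = log(2*w - 1)/2.
Then F(2) - F(1) = (log(3)/2) - (0) = log(3)/2.

log(3)/2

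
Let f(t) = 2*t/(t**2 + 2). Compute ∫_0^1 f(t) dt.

log(3/2)

Let u = t**2 + 2, so du = 2*t dt. When t = 0, u = 2; when t = 1, u = 3.
The integral becomes ∫ 1/u du from 2 to 3, with antiderivative log(u).
Back in t: F(t) = log(t**2 + 2).
Then F(1) - F(0) = (log(3)) - (log(2)) = log(3/2).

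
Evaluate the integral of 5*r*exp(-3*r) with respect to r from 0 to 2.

5/9 - 35*exp(-6)/9

Integrate by parts once (u = r, dv = 5*exp(-3*r) dr).
An antiderivative is F(r) = (-15*r - 5)*exp(-3*r)/9.
Then F(2) - F(0) = (-35*exp(-6)/9) - (-5/9) = 5/9 - 35*exp(-6)/9.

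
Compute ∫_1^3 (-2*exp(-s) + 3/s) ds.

-2*exp(-1) + 2*exp(-3) + 3*log(3)

An antiderivative is F(s) = 3*log(s) + 2*exp(-s).
Then F(3) - F(1) = (2*exp(-3) + 3*log(3)) - (2*exp(-1)) = -2*exp(-1) + 2*exp(-3) + 3*log(3).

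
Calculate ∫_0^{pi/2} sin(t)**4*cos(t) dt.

Let u = sin(t), so du = cos(t) dt. When t = 0, u = 0; when t = pi/2, u = 1.
The integral becomes ∫ u**4 du from 0 to 1, with antiderivative u**5/5.
Back in t: F(t) = sin(t)**5/5.
Then F(pi/2) - F(0) = (1/5) - (0) = 1/5.

1/5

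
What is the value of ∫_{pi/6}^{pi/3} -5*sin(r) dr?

An antiderivative is F(r) = 5*cos(r).
Then F(pi/3) - F(pi/6) = (5/2) - (5*sqrt(3)/2) = 5/2 - 5*sqrt(3)/2.

5/2 - 5*sqrt(3)/2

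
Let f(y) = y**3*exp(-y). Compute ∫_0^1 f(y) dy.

Integrate by parts 3 times (u = y^3, dv = exp(-y) dy).
An antiderivative is F(y) = (-y**3 - 3*y**2 - 6*y - 6)*exp(-y).
Then F(1) - F(0) = (-16*exp(-1)) - (-6) = 6 - 16*exp(-1).

6 - 16*exp(-1)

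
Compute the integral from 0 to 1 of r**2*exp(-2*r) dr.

Integrate by parts twice (u = r^2, dv = exp(-2*r) dr).
An antiderivative is F(r) = (-2*r**2 - 2*r - 1)*exp(-2*r)/4.
Then F(1) - F(0) = (-5*exp(-2)/4) - (-1/4) = (-5 + exp(2))*exp(-2)/4.

(-5 + exp(2))*exp(-2)/4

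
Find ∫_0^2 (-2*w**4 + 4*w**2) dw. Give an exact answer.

By the power rule, an antiderivative is F(w) = -2*w**5/5 + 4*w**3/3.
Then F(2) - F(0) = (-32/15) - (0) = -32/15.

-32/15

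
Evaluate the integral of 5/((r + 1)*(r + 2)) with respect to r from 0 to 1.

Factor the denominator: r**2 + 3*r + 2 = (r + 2)(r + 1).
Partial fractions: 5/((r + 1)*(r + 2)) = -5/(r + 2) + 5/(r + 1).
An antiderivative is F(r) = 5*log(r + 1) - 5*log(r + 2).
Then F(1) - F(0) = (-5*log(3) + 5*log(2)) - (-log(32)) = -5*log(3) + 10*log(2).

-5*log(3) + 10*log(2)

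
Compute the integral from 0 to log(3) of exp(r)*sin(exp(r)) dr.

Let u = exp(r), so du = exp(r) dr. When r = 0, u = 1; when r = log(3), u = 3.
The integral becomes ∫ sin(u) du from 1 to 3, with antiderivative -cos(u).
Back in r: F(r) = -cos(exp(r)).
Then F(log(3)) - F(0) = (-cos(3)) - (-cos(1)) = cos(1) - cos(3).

cos(1) - cos(3)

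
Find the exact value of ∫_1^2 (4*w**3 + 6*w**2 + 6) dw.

By the power rule, an antiderivative is F(w) = w**4 + 2*w**3 + 6*w.
Then F(2) - F(1) = (44) - (9) = 35.

35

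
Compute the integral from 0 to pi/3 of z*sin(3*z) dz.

Integrate by parts once (u = z, dv = sin(3*z) dz).
An antiderivative is F(z) = -z*cos(3*z)/3 + sin(3*z)/9.
Then F(pi/3) - F(0) = (pi/9) - (0) = pi/9.

pi/9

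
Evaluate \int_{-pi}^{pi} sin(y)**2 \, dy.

pi

Use the identity sin^2(y) = (1 - cos(2*y))/2.
An antiderivative is F(y) = y/2 - sin(2*y)/4.
Then F(pi) - F(-pi) = (pi/2) - (-pi/2) = pi.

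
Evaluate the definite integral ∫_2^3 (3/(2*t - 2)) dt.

An antiderivative is F(t) = 3*log(2*t - 2)/2.
Then F(3) - F(2) = (log(8)) - (3*log(2)/2) = 3*log(2)/2.

3*log(2)/2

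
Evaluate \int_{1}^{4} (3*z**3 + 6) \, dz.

By the power rule, an antiderivative is F(z) = 3*z**4/4 + 6*z.
Then F(4) - F(1) = (216) - (27/4) = 837/4.

837/4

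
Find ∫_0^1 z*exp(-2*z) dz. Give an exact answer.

Integrate by parts once (u = z, dv = exp(-2*z) dz).
An antiderivative is F(z) = (-2*z - 1)*exp(-2*z)/4.
Then F(1) - F(0) = (-3*exp(-2)/4) - (-1/4) = (-3 + exp(2))*exp(-2)/4.

(-3 + exp(2))*exp(-2)/4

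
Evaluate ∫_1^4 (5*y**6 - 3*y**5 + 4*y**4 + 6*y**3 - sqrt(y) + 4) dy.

1140602/105

By the power rule, an antiderivative is F(y) = 5*y**7/7 - y**6/2 + 4*y**5/5 + 3*y**4/2 - 2*y**(3/2)/3 + 4*y.
Then F(4) - F(1) = (1141216/105) - (614/105) = 1140602/105.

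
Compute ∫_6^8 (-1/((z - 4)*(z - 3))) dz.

log(5/6)

Factor the denominator: z**2 - 7*z + 12 = (z - 3)(z - 4).
Partial fractions: -1/((z - 4)*(z - 3)) = 1/(z - 3) - 1/(z - 4).
An antiderivative is F(z) = -log(z - 4) + log(z - 3).
Then F(8) - F(6) = (log(5/4)) - (log(3/2)) = log(5/6).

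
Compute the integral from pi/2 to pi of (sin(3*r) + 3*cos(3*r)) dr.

An antiderivative is F(r) = sin(3*r) - cos(3*r)/3.
Then F(pi) - F(pi/2) = (1/3) - (-1) = 4/3.

4/3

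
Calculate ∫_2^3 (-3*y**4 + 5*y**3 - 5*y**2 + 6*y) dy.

-3721/60

By the power rule, an antiderivative is F(y) = -3*y**5/5 + 5*y**4/4 - 5*y**3/3 + 3*y**2.
Then F(3) - F(2) = (-1251/20) - (-8/15) = -3721/60.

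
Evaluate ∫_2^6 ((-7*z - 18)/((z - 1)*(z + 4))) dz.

Factor the denominator: z**2 + 3*z - 4 = (z + 4)(z - 1).
Partial fractions: (-7*z - 18)/((z - 1)*(z + 4)) = -2/(z + 4) - 5/(z - 1).
An antiderivative is F(z) = -5*log(z - 1) - 2*log(z + 4).
Then F(6) - F(2) = (-7*log(5) - 2*log(2)) - (-log(36)) = -7*log(5) + 2*log(3).

-7*log(5) + 2*log(3)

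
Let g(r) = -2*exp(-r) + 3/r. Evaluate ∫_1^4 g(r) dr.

An antiderivative is F(r) = 3*log(r) + 2*exp(-r).
Then F(4) - F(1) = (2*exp(-4) + 6*log(2)) - (2*exp(-1)) = -2*exp(-1) + 2*exp(-4) + 6*log(2).

-2*exp(-1) + 2*exp(-4) + 6*log(2)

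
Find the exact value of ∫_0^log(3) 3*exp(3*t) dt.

26

Let u = exp(t), so du = exp(t) dt. When t = 0, u = 1; when t = log(3), u = 3.
The integral becomes 3·∫ u**2 du from 1 to 3, with antiderivative u**3.
Back in t: F(t) = exp(3*t).
Then F(log(3)) - F(0) = (27) - (1) = 26.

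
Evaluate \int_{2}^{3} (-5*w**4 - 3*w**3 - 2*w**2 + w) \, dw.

-3239/12

By the power rule, an antiderivative is F(w) = -w**5 - 3*w**4/4 - 2*w**3/3 + w**2/2.
Then F(3) - F(2) = (-1269/4) - (-142/3) = -3239/12.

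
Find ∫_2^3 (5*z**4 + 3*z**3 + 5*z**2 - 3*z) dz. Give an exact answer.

3407/12

By the power rule, an antiderivative is F(z) = z**5 + 3*z**4/4 + 5*z**3/3 - 3*z**2/2.
Then F(3) - F(2) = (1341/4) - (154/3) = 3407/12.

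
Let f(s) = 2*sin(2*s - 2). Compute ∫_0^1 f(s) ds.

Let u = 2*s - 2, so du = 2 ds. When s = 0, u = -2; when s = 1, u = 0.
The integral becomes ∫ sin(u) du from -2 to 0, with antiderivative -cos(u).
Back in s: F(s) = -cos(2*s - 2).
Then F(1) - F(0) = (-1) - (-cos(2)) = -1 + cos(2).

-1 + cos(2)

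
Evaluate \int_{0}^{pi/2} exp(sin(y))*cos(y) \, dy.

-1 + E

Let u = sin(y), so du = cos(y) dy. When y = 0, u = 0; when y = pi/2, u = 1.
The integral becomes ∫ exp(u) du from 0 to 1, with antiderivative exp(u).
Back in y: F(y) = exp(sin(y)).
Then F(pi/2) - F(0) = (E) - (1) = -1 + E.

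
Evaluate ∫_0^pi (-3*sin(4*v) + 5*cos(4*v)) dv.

An antiderivative is F(v) = 5*sin(4*v)/4 + 3*cos(4*v)/4.
Then F(pi) - F(0) = (3/4) - (3/4) = 0.

0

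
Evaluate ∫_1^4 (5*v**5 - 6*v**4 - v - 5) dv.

10812/5

By the power rule, an antiderivative is F(v) = 5*v**6/6 - 6*v**5/5 - v**2/2 - 5*v.
Then F(4) - F(1) = (32348/15) - (-88/15) = 10812/5.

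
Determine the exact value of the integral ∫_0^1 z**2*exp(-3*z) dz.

Integrate by parts twice (u = z^2, dv = exp(-3*z) dz).
An antiderivative is F(z) = (-9*z**2 - 6*z - 2)*exp(-3*z)/27.
Then F(1) - F(0) = (-17*exp(-3)/27) - (-2/27) = 2/27 - 17*exp(-3)/27.

2/27 - 17*exp(-3)/27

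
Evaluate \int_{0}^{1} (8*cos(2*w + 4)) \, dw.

Let u = 2*w + 4, so du = 2 dw. When w = 0, u = 4; when w = 1, u = 6.
The integral becomes 4·∫ cos(u) du from 4 to 6, with antiderivative 4*sin(u).
Back in w: F(w) = 4*sin(2*w + 4).
Then F(1) - F(0) = (4*sin(6)) - (4*sin(4)) = 4*sin(6) - 4*sin(4).

4*sin(6) - 4*sin(4)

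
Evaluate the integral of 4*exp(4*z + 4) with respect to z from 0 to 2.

Let u = 4*z + 4, so du = 4 dz. When z = 0, u = 4; when z = 2, u = 12.
The integral becomes ∫ exp(u) du from 4 to 12, with antiderivative exp(u).
Back in z: F(z) = exp(4*z + 4).
Then F(2) - F(0) = (exp(12)) - (exp(4)) = -exp(4) + exp(12).

-exp(4) + exp(12)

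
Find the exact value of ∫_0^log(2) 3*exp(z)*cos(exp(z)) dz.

-3*sin(1) + 3*sin(2)

Let u = exp(z), so du = exp(z) dz. When z = 0, u = 1; when z = log(2), u = 2.
The integral becomes 3·∫ cos(u) du from 1 to 2, with antiderivative 3*sin(u).
Back in z: F(z) = 3*sin(exp(z)).
Then F(log(2)) - F(0) = (3*sin(2)) - (3*sin(1)) = -3*sin(1) + 3*sin(2).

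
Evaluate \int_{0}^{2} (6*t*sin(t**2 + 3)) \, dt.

3*cos(3) - 3*cos(7)

Let u = t**2 + 3, so du = 2*t dt. When t = 0, u = 3; when t = 2, u = 7.
The integral becomes 3·∫ sin(u) du from 3 to 7, with antiderivative -3*cos(u).
Back in t: F(t) = -3*cos(t**2 + 3).
Then F(2) - F(0) = (-3*cos(7)) - (-3*cos(3)) = 3*cos(3) - 3*cos(7).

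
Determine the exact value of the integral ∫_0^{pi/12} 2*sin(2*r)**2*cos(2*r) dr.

Let u = sin(2*r), so du = 2*cos(2*r) dr. When r = 0, u = 0; when r = pi/12, u = 1/2.
The integral becomes ∫ u**2 du from 0 to 1/2, with antiderivative u**3/3.
Back in r: F(r) = sin(2*r)**3/3.
Then F(pi/12) - F(0) = (1/24) - (0) = 1/24.

1/24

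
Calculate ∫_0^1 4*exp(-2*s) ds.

2 - 2*exp(-2)

An antiderivative is F(s) = -2*exp(-2*s).
Then F(1) - F(0) = (-2*exp(-2)) - (-2) = 2 - 2*exp(-2).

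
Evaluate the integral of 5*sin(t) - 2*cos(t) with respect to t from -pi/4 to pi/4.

-2*sqrt(2)

An antiderivative is F(t) = -2*sin(t) - 5*cos(t).
Then F(pi/4) - F(-pi/4) = (-7*sqrt(2)/2) - (-3*sqrt(2)/2) = -2*sqrt(2).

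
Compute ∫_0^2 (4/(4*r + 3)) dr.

log(11/3)

An antiderivative is F(r) = log(4*r + 3).
Then F(2) - F(0) = (log(11)) - (log(3)) = log(11/3).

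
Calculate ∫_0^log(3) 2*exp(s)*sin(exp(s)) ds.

2*cos(1) - 2*cos(3)

Let u = exp(s), so du = exp(s) ds. When s = 0, u = 1; when s = log(3), u = 3.
The integral becomes 2·∫ sin(u) du from 1 to 3, with antiderivative -2*cos(u).
Back in s: F(s) = -2*cos(exp(s)).
Then F(log(3)) - F(0) = (-2*cos(3)) - (-2*cos(1)) = 2*cos(1) - 2*cos(3).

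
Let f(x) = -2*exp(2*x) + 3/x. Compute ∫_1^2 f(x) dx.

-exp(4) + log(8) + exp(2)

An antiderivative is F(x) = -exp(2*x) + 3*log(x).
Then F(2) - F(1) = (-exp(4) + log(8)) - (-exp(2)) = -exp(4) + log(8) + exp(2).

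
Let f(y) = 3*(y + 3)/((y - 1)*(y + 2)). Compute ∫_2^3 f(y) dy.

log(64/5)

Factor the denominator: y**2 + y - 2 = (y + 2)(y - 1).
Partial fractions: 3*(y + 3)/((y - 1)*(y + 2)) = -1/(y + 2) + 4/(y - 1).
An antiderivative is F(y) = 4*log(y - 1) - log(y + 2).
Then F(3) - F(2) = (log(16/5)) - (-log(4)) = log(64/5).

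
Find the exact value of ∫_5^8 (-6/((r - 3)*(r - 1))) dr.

-3*log(5) - 3*log(2) + 3*log(7)

Factor the denominator: r**2 - 4*r + 3 = (r - 1)(r - 3).
Partial fractions: -6/((r - 3)*(r - 1)) = 3/(r - 1) - 3/(r - 3).
An antiderivative is F(r) = -3*log(r - 3) + 3*log(r - 1).
Then F(8) - F(5) = (-3*log(5) + 3*log(7)) - (log(8)) = -3*log(5) - 3*log(2) + 3*log(7).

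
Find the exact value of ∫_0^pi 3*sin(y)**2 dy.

3*pi/2

Use the identity sin^2(y) = (1 - cos(2*y))/2.
An antiderivative is F(y) = 3*y/2 - 3*sin(2*y)/4.
Then F(pi) - F(0) = (3*pi/2) - (0) = 3*pi/2.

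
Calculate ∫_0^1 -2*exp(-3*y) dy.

An antiderivative is F(y) = 2*exp(-3*y)/3.
Then F(1) - F(0) = (2*exp(-3)/3) - (2/3) = -2/3 + 2*exp(-3)/3.

-2/3 + 2*exp(-3)/3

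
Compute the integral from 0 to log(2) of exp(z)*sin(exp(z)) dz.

Let u = exp(z), so du = exp(z) dz. When z = 0, u = 1; when z = log(2), u = 2.
The integral becomes ∫ sin(u) du from 1 to 2, with antiderivative -cos(u).
Back in z: F(z) = -cos(exp(z)).
Then F(log(2)) - F(0) = (-cos(2)) - (-cos(1)) = -cos(2) + cos(1).

-cos(2) + cos(1)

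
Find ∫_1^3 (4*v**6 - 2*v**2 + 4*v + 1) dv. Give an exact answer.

By the power rule, an antiderivative is F(v) = 4*v**7/7 - 2*v**3/3 + 2*v**2 + v.
Then F(3) - F(1) = (8769/7) - (61/21) = 26246/21.

26246/21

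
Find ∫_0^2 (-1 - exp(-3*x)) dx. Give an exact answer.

An antiderivative is F(x) = -x + exp(-3*x)/3.
Then F(2) - F(0) = (-2 + exp(-6)/3) - (1/3) = -7/3 + exp(-6)/3.

-7/3 + exp(-6)/3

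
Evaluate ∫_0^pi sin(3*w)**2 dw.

pi/2

Use the identity sin^2(3*w) = (1 - cos(6*w))/2.
An antiderivative is F(w) = w/2 - sin(6*w)/12.
Then F(pi) - F(0) = (pi/2) - (0) = pi/2.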